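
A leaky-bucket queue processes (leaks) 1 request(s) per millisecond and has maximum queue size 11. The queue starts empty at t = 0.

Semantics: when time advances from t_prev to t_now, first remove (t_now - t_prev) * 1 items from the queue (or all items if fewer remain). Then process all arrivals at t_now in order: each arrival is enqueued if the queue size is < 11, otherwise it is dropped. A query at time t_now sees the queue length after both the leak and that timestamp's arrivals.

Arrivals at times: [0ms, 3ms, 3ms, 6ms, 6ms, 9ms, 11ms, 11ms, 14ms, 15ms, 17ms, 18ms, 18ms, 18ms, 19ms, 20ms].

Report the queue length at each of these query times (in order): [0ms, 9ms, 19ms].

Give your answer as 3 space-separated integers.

Queue lengths at query times:
  query t=0ms: backlog = 1
  query t=9ms: backlog = 1
  query t=19ms: backlog = 3

Answer: 1 1 3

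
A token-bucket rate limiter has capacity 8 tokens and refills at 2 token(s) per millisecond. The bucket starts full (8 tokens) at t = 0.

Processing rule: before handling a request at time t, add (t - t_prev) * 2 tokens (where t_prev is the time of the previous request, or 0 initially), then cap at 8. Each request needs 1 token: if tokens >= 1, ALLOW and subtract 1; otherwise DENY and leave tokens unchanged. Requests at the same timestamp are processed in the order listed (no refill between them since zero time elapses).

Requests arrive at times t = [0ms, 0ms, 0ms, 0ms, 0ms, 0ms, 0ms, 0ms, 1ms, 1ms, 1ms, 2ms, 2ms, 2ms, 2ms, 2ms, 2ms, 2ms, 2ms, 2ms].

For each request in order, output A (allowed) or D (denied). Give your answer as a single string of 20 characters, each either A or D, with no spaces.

Answer: AAAAAAAAAADAADDDDDDD

Derivation:
Simulating step by step:
  req#1 t=0ms: ALLOW
  req#2 t=0ms: ALLOW
  req#3 t=0ms: ALLOW
  req#4 t=0ms: ALLOW
  req#5 t=0ms: ALLOW
  req#6 t=0ms: ALLOW
  req#7 t=0ms: ALLOW
  req#8 t=0ms: ALLOW
  req#9 t=1ms: ALLOW
  req#10 t=1ms: ALLOW
  req#11 t=1ms: DENY
  req#12 t=2ms: ALLOW
  req#13 t=2ms: ALLOW
  req#14 t=2ms: DENY
  req#15 t=2ms: DENY
  req#16 t=2ms: DENY
  req#17 t=2ms: DENY
  req#18 t=2ms: DENY
  req#19 t=2ms: DENY
  req#20 t=2ms: DENY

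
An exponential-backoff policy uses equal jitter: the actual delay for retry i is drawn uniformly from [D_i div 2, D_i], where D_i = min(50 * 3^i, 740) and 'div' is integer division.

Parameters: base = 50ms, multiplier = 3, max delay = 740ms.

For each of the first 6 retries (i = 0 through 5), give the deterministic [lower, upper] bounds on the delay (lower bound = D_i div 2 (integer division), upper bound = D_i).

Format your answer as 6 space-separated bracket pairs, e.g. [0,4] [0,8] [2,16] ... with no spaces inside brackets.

Computing bounds per retry:
  i=0: D_i=min(50*3^0,740)=50, bounds=[25,50]
  i=1: D_i=min(50*3^1,740)=150, bounds=[75,150]
  i=2: D_i=min(50*3^2,740)=450, bounds=[225,450]
  i=3: D_i=min(50*3^3,740)=740, bounds=[370,740]
  i=4: D_i=min(50*3^4,740)=740, bounds=[370,740]
  i=5: D_i=min(50*3^5,740)=740, bounds=[370,740]

Answer: [25,50] [75,150] [225,450] [370,740] [370,740] [370,740]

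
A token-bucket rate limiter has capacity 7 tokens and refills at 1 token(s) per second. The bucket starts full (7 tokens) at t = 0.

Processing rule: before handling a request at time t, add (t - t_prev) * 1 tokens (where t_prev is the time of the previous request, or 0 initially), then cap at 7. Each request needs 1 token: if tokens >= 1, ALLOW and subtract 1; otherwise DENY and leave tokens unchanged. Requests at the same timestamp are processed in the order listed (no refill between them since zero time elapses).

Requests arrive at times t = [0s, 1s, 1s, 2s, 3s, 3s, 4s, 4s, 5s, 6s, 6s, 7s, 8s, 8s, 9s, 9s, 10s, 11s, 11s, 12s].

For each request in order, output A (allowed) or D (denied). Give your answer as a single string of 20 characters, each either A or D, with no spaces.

Simulating step by step:
  req#1 t=0s: ALLOW
  req#2 t=1s: ALLOW
  req#3 t=1s: ALLOW
  req#4 t=2s: ALLOW
  req#5 t=3s: ALLOW
  req#6 t=3s: ALLOW
  req#7 t=4s: ALLOW
  req#8 t=4s: ALLOW
  req#9 t=5s: ALLOW
  req#10 t=6s: ALLOW
  req#11 t=6s: ALLOW
  req#12 t=7s: ALLOW
  req#13 t=8s: ALLOW
  req#14 t=8s: ALLOW
  req#15 t=9s: ALLOW
  req#16 t=9s: ALLOW
  req#17 t=10s: ALLOW
  req#18 t=11s: ALLOW
  req#19 t=11s: DENY
  req#20 t=12s: ALLOW

Answer: AAAAAAAAAAAAAAAAAADA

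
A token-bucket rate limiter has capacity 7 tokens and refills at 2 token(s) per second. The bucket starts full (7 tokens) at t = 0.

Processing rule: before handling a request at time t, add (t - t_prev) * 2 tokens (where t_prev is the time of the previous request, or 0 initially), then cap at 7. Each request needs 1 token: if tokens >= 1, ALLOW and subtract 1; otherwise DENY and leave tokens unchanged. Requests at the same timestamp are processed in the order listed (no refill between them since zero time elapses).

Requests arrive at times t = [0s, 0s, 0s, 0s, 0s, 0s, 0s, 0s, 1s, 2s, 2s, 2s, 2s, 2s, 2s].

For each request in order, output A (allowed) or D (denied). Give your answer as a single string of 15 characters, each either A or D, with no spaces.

Simulating step by step:
  req#1 t=0s: ALLOW
  req#2 t=0s: ALLOW
  req#3 t=0s: ALLOW
  req#4 t=0s: ALLOW
  req#5 t=0s: ALLOW
  req#6 t=0s: ALLOW
  req#7 t=0s: ALLOW
  req#8 t=0s: DENY
  req#9 t=1s: ALLOW
  req#10 t=2s: ALLOW
  req#11 t=2s: ALLOW
  req#12 t=2s: ALLOW
  req#13 t=2s: DENY
  req#14 t=2s: DENY
  req#15 t=2s: DENY

Answer: AAAAAAADAAAADDD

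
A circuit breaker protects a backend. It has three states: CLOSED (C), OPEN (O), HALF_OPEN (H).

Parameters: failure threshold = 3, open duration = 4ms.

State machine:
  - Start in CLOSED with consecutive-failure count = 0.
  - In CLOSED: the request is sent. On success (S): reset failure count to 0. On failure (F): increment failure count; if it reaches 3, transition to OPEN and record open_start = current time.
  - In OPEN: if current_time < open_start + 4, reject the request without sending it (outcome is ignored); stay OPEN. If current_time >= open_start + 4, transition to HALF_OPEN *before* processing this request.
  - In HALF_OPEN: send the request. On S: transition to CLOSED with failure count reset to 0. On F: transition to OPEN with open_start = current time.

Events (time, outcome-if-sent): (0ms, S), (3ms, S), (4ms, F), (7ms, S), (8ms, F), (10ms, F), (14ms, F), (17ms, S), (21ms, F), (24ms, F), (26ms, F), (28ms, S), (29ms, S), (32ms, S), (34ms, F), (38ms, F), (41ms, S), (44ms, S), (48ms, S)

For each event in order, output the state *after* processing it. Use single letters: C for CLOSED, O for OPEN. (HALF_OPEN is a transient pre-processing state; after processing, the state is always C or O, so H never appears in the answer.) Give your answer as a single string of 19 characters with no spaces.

State after each event:
  event#1 t=0ms outcome=S: state=CLOSED
  event#2 t=3ms outcome=S: state=CLOSED
  event#3 t=4ms outcome=F: state=CLOSED
  event#4 t=7ms outcome=S: state=CLOSED
  event#5 t=8ms outcome=F: state=CLOSED
  event#6 t=10ms outcome=F: state=CLOSED
  event#7 t=14ms outcome=F: state=OPEN
  event#8 t=17ms outcome=S: state=OPEN
  event#9 t=21ms outcome=F: state=OPEN
  event#10 t=24ms outcome=F: state=OPEN
  event#11 t=26ms outcome=F: state=OPEN
  event#12 t=28ms outcome=S: state=OPEN
  event#13 t=29ms outcome=S: state=OPEN
  event#14 t=32ms outcome=S: state=CLOSED
  event#15 t=34ms outcome=F: state=CLOSED
  event#16 t=38ms outcome=F: state=CLOSED
  event#17 t=41ms outcome=S: state=CLOSED
  event#18 t=44ms outcome=S: state=CLOSED
  event#19 t=48ms outcome=S: state=CLOSED

Answer: CCCCCCOOOOOOOCCCCCC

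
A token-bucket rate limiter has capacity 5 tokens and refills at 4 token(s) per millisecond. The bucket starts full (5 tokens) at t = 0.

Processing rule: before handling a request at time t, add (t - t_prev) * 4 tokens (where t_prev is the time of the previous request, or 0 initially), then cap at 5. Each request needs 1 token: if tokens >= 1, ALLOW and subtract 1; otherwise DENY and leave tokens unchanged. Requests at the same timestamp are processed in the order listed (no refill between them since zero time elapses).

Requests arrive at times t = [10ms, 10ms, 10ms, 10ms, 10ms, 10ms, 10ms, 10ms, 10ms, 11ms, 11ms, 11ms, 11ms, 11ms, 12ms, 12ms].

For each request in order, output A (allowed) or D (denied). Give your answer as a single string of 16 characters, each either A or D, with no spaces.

Answer: AAAAADDDDAAAADAA

Derivation:
Simulating step by step:
  req#1 t=10ms: ALLOW
  req#2 t=10ms: ALLOW
  req#3 t=10ms: ALLOW
  req#4 t=10ms: ALLOW
  req#5 t=10ms: ALLOW
  req#6 t=10ms: DENY
  req#7 t=10ms: DENY
  req#8 t=10ms: DENY
  req#9 t=10ms: DENY
  req#10 t=11ms: ALLOW
  req#11 t=11ms: ALLOW
  req#12 t=11ms: ALLOW
  req#13 t=11ms: ALLOW
  req#14 t=11ms: DENY
  req#15 t=12ms: ALLOW
  req#16 t=12ms: ALLOW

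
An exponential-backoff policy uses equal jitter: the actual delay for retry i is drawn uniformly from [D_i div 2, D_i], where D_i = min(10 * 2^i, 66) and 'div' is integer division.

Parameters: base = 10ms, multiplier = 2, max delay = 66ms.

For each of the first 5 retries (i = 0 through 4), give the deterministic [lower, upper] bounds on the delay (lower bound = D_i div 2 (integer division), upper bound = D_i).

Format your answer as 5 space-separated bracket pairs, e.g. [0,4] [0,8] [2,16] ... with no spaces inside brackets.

Answer: [5,10] [10,20] [20,40] [33,66] [33,66]

Derivation:
Computing bounds per retry:
  i=0: D_i=min(10*2^0,66)=10, bounds=[5,10]
  i=1: D_i=min(10*2^1,66)=20, bounds=[10,20]
  i=2: D_i=min(10*2^2,66)=40, bounds=[20,40]
  i=3: D_i=min(10*2^3,66)=66, bounds=[33,66]
  i=4: D_i=min(10*2^4,66)=66, bounds=[33,66]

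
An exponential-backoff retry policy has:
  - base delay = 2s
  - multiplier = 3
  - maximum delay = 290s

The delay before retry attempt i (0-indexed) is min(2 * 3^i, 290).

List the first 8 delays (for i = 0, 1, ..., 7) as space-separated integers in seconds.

Answer: 2 6 18 54 162 290 290 290

Derivation:
Computing each delay:
  i=0: min(2*3^0, 290) = 2
  i=1: min(2*3^1, 290) = 6
  i=2: min(2*3^2, 290) = 18
  i=3: min(2*3^3, 290) = 54
  i=4: min(2*3^4, 290) = 162
  i=5: min(2*3^5, 290) = 290
  i=6: min(2*3^6, 290) = 290
  i=7: min(2*3^7, 290) = 290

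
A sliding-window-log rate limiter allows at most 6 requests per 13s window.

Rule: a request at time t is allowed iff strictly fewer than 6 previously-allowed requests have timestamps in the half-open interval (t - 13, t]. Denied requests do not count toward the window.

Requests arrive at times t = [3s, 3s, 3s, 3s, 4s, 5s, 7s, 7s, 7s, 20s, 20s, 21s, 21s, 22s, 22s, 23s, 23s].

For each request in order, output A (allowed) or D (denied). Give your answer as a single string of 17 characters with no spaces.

Answer: AAAAAADDDAAAAAADD

Derivation:
Tracking allowed requests in the window:
  req#1 t=3s: ALLOW
  req#2 t=3s: ALLOW
  req#3 t=3s: ALLOW
  req#4 t=3s: ALLOW
  req#5 t=4s: ALLOW
  req#6 t=5s: ALLOW
  req#7 t=7s: DENY
  req#8 t=7s: DENY
  req#9 t=7s: DENY
  req#10 t=20s: ALLOW
  req#11 t=20s: ALLOW
  req#12 t=21s: ALLOW
  req#13 t=21s: ALLOW
  req#14 t=22s: ALLOW
  req#15 t=22s: ALLOW
  req#16 t=23s: DENY
  req#17 t=23s: DENY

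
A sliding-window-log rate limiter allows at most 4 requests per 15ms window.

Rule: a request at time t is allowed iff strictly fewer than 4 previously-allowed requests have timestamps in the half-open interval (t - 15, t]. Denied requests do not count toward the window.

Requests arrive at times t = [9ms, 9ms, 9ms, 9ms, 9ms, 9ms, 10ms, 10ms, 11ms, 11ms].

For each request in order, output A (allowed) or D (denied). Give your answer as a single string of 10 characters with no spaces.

Tracking allowed requests in the window:
  req#1 t=9ms: ALLOW
  req#2 t=9ms: ALLOW
  req#3 t=9ms: ALLOW
  req#4 t=9ms: ALLOW
  req#5 t=9ms: DENY
  req#6 t=9ms: DENY
  req#7 t=10ms: DENY
  req#8 t=10ms: DENY
  req#9 t=11ms: DENY
  req#10 t=11ms: DENY

Answer: AAAADDDDDD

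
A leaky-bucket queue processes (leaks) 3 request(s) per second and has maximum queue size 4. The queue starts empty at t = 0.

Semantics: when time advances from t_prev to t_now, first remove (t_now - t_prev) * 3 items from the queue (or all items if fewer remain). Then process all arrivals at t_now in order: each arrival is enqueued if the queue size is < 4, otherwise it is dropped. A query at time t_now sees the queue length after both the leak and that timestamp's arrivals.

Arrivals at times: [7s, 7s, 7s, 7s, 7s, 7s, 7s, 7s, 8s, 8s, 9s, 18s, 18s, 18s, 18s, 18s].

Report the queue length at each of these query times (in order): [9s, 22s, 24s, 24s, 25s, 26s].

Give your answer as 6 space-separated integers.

Queue lengths at query times:
  query t=9s: backlog = 1
  query t=22s: backlog = 0
  query t=24s: backlog = 0
  query t=24s: backlog = 0
  query t=25s: backlog = 0
  query t=26s: backlog = 0

Answer: 1 0 0 0 0 0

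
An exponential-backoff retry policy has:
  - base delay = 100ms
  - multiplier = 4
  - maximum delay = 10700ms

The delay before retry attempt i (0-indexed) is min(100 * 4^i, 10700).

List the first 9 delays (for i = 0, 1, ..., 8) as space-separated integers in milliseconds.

Answer: 100 400 1600 6400 10700 10700 10700 10700 10700

Derivation:
Computing each delay:
  i=0: min(100*4^0, 10700) = 100
  i=1: min(100*4^1, 10700) = 400
  i=2: min(100*4^2, 10700) = 1600
  i=3: min(100*4^3, 10700) = 6400
  i=4: min(100*4^4, 10700) = 10700
  i=5: min(100*4^5, 10700) = 10700
  i=6: min(100*4^6, 10700) = 10700
  i=7: min(100*4^7, 10700) = 10700
  i=8: min(100*4^8, 10700) = 10700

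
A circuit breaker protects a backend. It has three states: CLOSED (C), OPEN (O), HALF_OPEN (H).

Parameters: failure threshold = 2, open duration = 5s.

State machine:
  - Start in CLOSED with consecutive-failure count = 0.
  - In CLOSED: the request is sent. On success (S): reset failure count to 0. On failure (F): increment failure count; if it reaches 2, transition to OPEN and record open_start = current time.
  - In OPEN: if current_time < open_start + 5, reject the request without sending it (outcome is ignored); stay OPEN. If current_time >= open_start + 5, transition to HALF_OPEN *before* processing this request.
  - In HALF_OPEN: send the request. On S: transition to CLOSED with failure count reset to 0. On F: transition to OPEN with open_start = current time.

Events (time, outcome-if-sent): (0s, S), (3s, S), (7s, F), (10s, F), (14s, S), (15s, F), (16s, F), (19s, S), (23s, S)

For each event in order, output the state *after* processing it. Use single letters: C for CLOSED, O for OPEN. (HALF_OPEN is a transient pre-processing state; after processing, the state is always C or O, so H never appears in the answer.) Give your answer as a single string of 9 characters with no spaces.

State after each event:
  event#1 t=0s outcome=S: state=CLOSED
  event#2 t=3s outcome=S: state=CLOSED
  event#3 t=7s outcome=F: state=CLOSED
  event#4 t=10s outcome=F: state=OPEN
  event#5 t=14s outcome=S: state=OPEN
  event#6 t=15s outcome=F: state=OPEN
  event#7 t=16s outcome=F: state=OPEN
  event#8 t=19s outcome=S: state=OPEN
  event#9 t=23s outcome=S: state=CLOSED

Answer: CCCOOOOOC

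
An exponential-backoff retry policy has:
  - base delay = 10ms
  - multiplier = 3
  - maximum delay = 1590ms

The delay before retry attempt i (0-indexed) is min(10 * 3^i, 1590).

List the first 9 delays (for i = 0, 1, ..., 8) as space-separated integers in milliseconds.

Answer: 10 30 90 270 810 1590 1590 1590 1590

Derivation:
Computing each delay:
  i=0: min(10*3^0, 1590) = 10
  i=1: min(10*3^1, 1590) = 30
  i=2: min(10*3^2, 1590) = 90
  i=3: min(10*3^3, 1590) = 270
  i=4: min(10*3^4, 1590) = 810
  i=5: min(10*3^5, 1590) = 1590
  i=6: min(10*3^6, 1590) = 1590
  i=7: min(10*3^7, 1590) = 1590
  i=8: min(10*3^8, 1590) = 1590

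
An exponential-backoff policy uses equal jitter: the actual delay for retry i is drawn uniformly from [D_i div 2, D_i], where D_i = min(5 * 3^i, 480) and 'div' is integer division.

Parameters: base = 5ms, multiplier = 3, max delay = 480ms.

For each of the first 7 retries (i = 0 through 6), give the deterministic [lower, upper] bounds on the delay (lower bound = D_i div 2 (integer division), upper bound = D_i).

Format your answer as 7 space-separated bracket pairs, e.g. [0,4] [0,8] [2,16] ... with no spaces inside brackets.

Computing bounds per retry:
  i=0: D_i=min(5*3^0,480)=5, bounds=[2,5]
  i=1: D_i=min(5*3^1,480)=15, bounds=[7,15]
  i=2: D_i=min(5*3^2,480)=45, bounds=[22,45]
  i=3: D_i=min(5*3^3,480)=135, bounds=[67,135]
  i=4: D_i=min(5*3^4,480)=405, bounds=[202,405]
  i=5: D_i=min(5*3^5,480)=480, bounds=[240,480]
  i=6: D_i=min(5*3^6,480)=480, bounds=[240,480]

Answer: [2,5] [7,15] [22,45] [67,135] [202,405] [240,480] [240,480]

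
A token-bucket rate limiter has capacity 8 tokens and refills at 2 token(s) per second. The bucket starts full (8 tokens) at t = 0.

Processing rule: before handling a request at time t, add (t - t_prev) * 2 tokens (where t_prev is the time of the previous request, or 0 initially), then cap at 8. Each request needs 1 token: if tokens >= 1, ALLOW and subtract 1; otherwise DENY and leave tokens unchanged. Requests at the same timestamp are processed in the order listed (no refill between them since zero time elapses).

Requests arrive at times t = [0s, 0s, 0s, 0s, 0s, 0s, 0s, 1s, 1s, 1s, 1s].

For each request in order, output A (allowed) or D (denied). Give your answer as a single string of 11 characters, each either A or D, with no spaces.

Simulating step by step:
  req#1 t=0s: ALLOW
  req#2 t=0s: ALLOW
  req#3 t=0s: ALLOW
  req#4 t=0s: ALLOW
  req#5 t=0s: ALLOW
  req#6 t=0s: ALLOW
  req#7 t=0s: ALLOW
  req#8 t=1s: ALLOW
  req#9 t=1s: ALLOW
  req#10 t=1s: ALLOW
  req#11 t=1s: DENY

Answer: AAAAAAAAAAD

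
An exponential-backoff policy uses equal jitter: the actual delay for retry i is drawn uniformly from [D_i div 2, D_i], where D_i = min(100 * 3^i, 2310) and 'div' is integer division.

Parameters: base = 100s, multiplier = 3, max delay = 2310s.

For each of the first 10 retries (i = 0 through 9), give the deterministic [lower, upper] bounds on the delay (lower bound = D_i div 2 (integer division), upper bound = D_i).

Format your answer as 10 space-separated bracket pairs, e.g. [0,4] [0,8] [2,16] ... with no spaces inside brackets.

Computing bounds per retry:
  i=0: D_i=min(100*3^0,2310)=100, bounds=[50,100]
  i=1: D_i=min(100*3^1,2310)=300, bounds=[150,300]
  i=2: D_i=min(100*3^2,2310)=900, bounds=[450,900]
  i=3: D_i=min(100*3^3,2310)=2310, bounds=[1155,2310]
  i=4: D_i=min(100*3^4,2310)=2310, bounds=[1155,2310]
  i=5: D_i=min(100*3^5,2310)=2310, bounds=[1155,2310]
  i=6: D_i=min(100*3^6,2310)=2310, bounds=[1155,2310]
  i=7: D_i=min(100*3^7,2310)=2310, bounds=[1155,2310]
  i=8: D_i=min(100*3^8,2310)=2310, bounds=[1155,2310]
  i=9: D_i=min(100*3^9,2310)=2310, bounds=[1155,2310]

Answer: [50,100] [150,300] [450,900] [1155,2310] [1155,2310] [1155,2310] [1155,2310] [1155,2310] [1155,2310] [1155,2310]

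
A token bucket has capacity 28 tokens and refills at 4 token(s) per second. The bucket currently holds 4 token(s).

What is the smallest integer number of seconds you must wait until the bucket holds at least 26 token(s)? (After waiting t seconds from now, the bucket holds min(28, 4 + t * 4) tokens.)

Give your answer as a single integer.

Need 4 + t * 4 >= 26, so t >= 22/4.
Smallest integer t = ceil(22/4) = 6.

Answer: 6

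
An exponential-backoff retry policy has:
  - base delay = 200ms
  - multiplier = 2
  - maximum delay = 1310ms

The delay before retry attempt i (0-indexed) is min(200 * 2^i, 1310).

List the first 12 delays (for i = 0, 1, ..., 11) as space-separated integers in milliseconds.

Computing each delay:
  i=0: min(200*2^0, 1310) = 200
  i=1: min(200*2^1, 1310) = 400
  i=2: min(200*2^2, 1310) = 800
  i=3: min(200*2^3, 1310) = 1310
  i=4: min(200*2^4, 1310) = 1310
  i=5: min(200*2^5, 1310) = 1310
  i=6: min(200*2^6, 1310) = 1310
  i=7: min(200*2^7, 1310) = 1310
  i=8: min(200*2^8, 1310) = 1310
  i=9: min(200*2^9, 1310) = 1310
  i=10: min(200*2^10, 1310) = 1310
  i=11: min(200*2^11, 1310) = 1310

Answer: 200 400 800 1310 1310 1310 1310 1310 1310 1310 1310 1310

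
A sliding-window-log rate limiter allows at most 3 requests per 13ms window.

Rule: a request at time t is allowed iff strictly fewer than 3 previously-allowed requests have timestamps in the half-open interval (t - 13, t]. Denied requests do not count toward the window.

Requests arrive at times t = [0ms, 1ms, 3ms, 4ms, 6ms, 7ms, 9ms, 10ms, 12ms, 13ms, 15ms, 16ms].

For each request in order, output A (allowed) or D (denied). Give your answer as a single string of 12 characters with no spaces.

Tracking allowed requests in the window:
  req#1 t=0ms: ALLOW
  req#2 t=1ms: ALLOW
  req#3 t=3ms: ALLOW
  req#4 t=4ms: DENY
  req#5 t=6ms: DENY
  req#6 t=7ms: DENY
  req#7 t=9ms: DENY
  req#8 t=10ms: DENY
  req#9 t=12ms: DENY
  req#10 t=13ms: ALLOW
  req#11 t=15ms: ALLOW
  req#12 t=16ms: ALLOW

Answer: AAADDDDDDAAA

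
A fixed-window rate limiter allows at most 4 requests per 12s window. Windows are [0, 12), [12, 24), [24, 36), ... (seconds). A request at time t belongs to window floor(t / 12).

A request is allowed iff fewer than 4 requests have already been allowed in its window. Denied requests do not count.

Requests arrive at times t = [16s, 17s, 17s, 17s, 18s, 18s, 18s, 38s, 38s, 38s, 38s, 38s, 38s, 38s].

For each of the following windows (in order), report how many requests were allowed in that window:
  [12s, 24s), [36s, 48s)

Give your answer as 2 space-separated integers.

Processing requests:
  req#1 t=16s (window 1): ALLOW
  req#2 t=17s (window 1): ALLOW
  req#3 t=17s (window 1): ALLOW
  req#4 t=17s (window 1): ALLOW
  req#5 t=18s (window 1): DENY
  req#6 t=18s (window 1): DENY
  req#7 t=18s (window 1): DENY
  req#8 t=38s (window 3): ALLOW
  req#9 t=38s (window 3): ALLOW
  req#10 t=38s (window 3): ALLOW
  req#11 t=38s (window 3): ALLOW
  req#12 t=38s (window 3): DENY
  req#13 t=38s (window 3): DENY
  req#14 t=38s (window 3): DENY

Allowed counts by window: 4 4

Answer: 4 4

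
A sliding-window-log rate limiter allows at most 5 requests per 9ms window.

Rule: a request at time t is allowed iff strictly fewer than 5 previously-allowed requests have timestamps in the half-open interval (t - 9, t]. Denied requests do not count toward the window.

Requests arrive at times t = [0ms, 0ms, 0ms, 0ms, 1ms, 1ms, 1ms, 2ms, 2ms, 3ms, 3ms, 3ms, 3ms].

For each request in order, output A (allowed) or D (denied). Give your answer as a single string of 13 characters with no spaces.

Answer: AAAAADDDDDDDD

Derivation:
Tracking allowed requests in the window:
  req#1 t=0ms: ALLOW
  req#2 t=0ms: ALLOW
  req#3 t=0ms: ALLOW
  req#4 t=0ms: ALLOW
  req#5 t=1ms: ALLOW
  req#6 t=1ms: DENY
  req#7 t=1ms: DENY
  req#8 t=2ms: DENY
  req#9 t=2ms: DENY
  req#10 t=3ms: DENY
  req#11 t=3ms: DENY
  req#12 t=3ms: DENY
  req#13 t=3ms: DENY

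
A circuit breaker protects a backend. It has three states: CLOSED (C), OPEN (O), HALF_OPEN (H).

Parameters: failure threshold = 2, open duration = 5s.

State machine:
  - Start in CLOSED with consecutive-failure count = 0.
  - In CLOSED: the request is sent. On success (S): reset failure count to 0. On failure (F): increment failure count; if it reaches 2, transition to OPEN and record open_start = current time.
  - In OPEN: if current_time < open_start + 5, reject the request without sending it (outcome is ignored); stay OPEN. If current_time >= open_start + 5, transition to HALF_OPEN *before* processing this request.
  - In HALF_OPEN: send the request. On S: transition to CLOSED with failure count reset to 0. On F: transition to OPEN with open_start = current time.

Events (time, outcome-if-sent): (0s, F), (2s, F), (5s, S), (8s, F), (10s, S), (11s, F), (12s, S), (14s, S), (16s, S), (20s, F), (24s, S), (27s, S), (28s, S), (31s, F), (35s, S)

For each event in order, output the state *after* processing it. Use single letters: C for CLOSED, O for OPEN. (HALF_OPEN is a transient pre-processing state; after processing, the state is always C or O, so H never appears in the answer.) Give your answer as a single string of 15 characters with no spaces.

Answer: COOOOOOCCCCCCCC

Derivation:
State after each event:
  event#1 t=0s outcome=F: state=CLOSED
  event#2 t=2s outcome=F: state=OPEN
  event#3 t=5s outcome=S: state=OPEN
  event#4 t=8s outcome=F: state=OPEN
  event#5 t=10s outcome=S: state=OPEN
  event#6 t=11s outcome=F: state=OPEN
  event#7 t=12s outcome=S: state=OPEN
  event#8 t=14s outcome=S: state=CLOSED
  event#9 t=16s outcome=S: state=CLOSED
  event#10 t=20s outcome=F: state=CLOSED
  event#11 t=24s outcome=S: state=CLOSED
  event#12 t=27s outcome=S: state=CLOSED
  event#13 t=28s outcome=S: state=CLOSED
  event#14 t=31s outcome=F: state=CLOSED
  event#15 t=35s outcome=S: state=CLOSED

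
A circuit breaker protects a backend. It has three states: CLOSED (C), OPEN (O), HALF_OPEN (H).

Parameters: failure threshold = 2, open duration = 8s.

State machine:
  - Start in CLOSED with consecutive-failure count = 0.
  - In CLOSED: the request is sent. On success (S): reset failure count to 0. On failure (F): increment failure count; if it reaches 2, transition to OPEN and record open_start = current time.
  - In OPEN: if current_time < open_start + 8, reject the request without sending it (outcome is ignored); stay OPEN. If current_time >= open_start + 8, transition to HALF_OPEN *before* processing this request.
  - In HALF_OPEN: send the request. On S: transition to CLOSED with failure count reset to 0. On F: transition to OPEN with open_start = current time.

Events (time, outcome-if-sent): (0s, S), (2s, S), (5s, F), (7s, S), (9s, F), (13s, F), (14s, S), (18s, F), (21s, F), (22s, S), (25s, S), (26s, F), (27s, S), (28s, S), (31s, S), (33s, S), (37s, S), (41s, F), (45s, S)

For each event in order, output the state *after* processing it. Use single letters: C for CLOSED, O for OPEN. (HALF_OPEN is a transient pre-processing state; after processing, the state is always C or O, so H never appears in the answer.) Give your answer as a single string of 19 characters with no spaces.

Answer: CCCCCOOOOOOOOOCCCCC

Derivation:
State after each event:
  event#1 t=0s outcome=S: state=CLOSED
  event#2 t=2s outcome=S: state=CLOSED
  event#3 t=5s outcome=F: state=CLOSED
  event#4 t=7s outcome=S: state=CLOSED
  event#5 t=9s outcome=F: state=CLOSED
  event#6 t=13s outcome=F: state=OPEN
  event#7 t=14s outcome=S: state=OPEN
  event#8 t=18s outcome=F: state=OPEN
  event#9 t=21s outcome=F: state=OPEN
  event#10 t=22s outcome=S: state=OPEN
  event#11 t=25s outcome=S: state=OPEN
  event#12 t=26s outcome=F: state=OPEN
  event#13 t=27s outcome=S: state=OPEN
  event#14 t=28s outcome=S: state=OPEN
  event#15 t=31s outcome=S: state=CLOSED
  event#16 t=33s outcome=S: state=CLOSED
  event#17 t=37s outcome=S: state=CLOSED
  event#18 t=41s outcome=F: state=CLOSED
  event#19 t=45s outcome=S: state=CLOSED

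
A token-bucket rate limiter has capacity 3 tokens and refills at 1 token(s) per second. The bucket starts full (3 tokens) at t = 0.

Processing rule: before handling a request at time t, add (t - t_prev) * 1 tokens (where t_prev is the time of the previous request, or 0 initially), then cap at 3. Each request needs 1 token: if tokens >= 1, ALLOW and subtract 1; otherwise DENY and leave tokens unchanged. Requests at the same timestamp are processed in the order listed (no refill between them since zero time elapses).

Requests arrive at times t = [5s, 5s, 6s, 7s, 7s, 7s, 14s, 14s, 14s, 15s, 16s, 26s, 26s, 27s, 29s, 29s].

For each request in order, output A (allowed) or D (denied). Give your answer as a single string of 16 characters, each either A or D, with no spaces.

Simulating step by step:
  req#1 t=5s: ALLOW
  req#2 t=5s: ALLOW
  req#3 t=6s: ALLOW
  req#4 t=7s: ALLOW
  req#5 t=7s: ALLOW
  req#6 t=7s: DENY
  req#7 t=14s: ALLOW
  req#8 t=14s: ALLOW
  req#9 t=14s: ALLOW
  req#10 t=15s: ALLOW
  req#11 t=16s: ALLOW
  req#12 t=26s: ALLOW
  req#13 t=26s: ALLOW
  req#14 t=27s: ALLOW
  req#15 t=29s: ALLOW
  req#16 t=29s: ALLOW

Answer: AAAAADAAAAAAAAAA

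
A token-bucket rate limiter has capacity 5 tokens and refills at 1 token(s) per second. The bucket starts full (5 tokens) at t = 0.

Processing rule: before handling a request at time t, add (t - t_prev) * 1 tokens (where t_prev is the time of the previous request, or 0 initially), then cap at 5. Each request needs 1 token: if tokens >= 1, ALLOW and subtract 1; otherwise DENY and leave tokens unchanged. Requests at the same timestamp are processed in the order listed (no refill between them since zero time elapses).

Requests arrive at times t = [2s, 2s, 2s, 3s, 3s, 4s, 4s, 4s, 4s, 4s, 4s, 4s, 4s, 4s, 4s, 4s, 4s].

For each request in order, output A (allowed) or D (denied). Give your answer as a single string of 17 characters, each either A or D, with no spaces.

Answer: AAAAAAADDDDDDDDDD

Derivation:
Simulating step by step:
  req#1 t=2s: ALLOW
  req#2 t=2s: ALLOW
  req#3 t=2s: ALLOW
  req#4 t=3s: ALLOW
  req#5 t=3s: ALLOW
  req#6 t=4s: ALLOW
  req#7 t=4s: ALLOW
  req#8 t=4s: DENY
  req#9 t=4s: DENY
  req#10 t=4s: DENY
  req#11 t=4s: DENY
  req#12 t=4s: DENY
  req#13 t=4s: DENY
  req#14 t=4s: DENY
  req#15 t=4s: DENY
  req#16 t=4s: DENY
  req#17 t=4s: DENY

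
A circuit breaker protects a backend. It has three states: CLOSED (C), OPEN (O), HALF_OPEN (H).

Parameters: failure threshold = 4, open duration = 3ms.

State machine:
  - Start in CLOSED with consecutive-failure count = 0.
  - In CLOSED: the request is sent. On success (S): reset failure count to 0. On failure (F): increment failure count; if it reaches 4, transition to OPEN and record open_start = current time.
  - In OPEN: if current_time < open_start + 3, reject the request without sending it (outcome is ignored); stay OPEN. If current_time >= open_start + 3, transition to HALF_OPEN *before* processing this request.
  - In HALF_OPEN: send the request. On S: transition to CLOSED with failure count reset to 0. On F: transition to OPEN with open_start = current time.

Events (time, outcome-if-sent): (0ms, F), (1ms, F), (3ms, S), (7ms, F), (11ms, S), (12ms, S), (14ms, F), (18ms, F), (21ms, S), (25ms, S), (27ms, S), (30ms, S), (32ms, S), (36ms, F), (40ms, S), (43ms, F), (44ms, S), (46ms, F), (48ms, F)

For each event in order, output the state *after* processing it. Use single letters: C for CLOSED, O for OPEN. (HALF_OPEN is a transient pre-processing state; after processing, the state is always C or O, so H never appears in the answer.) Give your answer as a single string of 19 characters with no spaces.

Answer: CCCCCCCCCCCCCCCCCCC

Derivation:
State after each event:
  event#1 t=0ms outcome=F: state=CLOSED
  event#2 t=1ms outcome=F: state=CLOSED
  event#3 t=3ms outcome=S: state=CLOSED
  event#4 t=7ms outcome=F: state=CLOSED
  event#5 t=11ms outcome=S: state=CLOSED
  event#6 t=12ms outcome=S: state=CLOSED
  event#7 t=14ms outcome=F: state=CLOSED
  event#8 t=18ms outcome=F: state=CLOSED
  event#9 t=21ms outcome=S: state=CLOSED
  event#10 t=25ms outcome=S: state=CLOSED
  event#11 t=27ms outcome=S: state=CLOSED
  event#12 t=30ms outcome=S: state=CLOSED
  event#13 t=32ms outcome=S: state=CLOSED
  event#14 t=36ms outcome=F: state=CLOSED
  event#15 t=40ms outcome=S: state=CLOSED
  event#16 t=43ms outcome=F: state=CLOSED
  event#17 t=44ms outcome=S: state=CLOSED
  event#18 t=46ms outcome=F: state=CLOSED
  event#19 t=48ms outcome=F: state=CLOSED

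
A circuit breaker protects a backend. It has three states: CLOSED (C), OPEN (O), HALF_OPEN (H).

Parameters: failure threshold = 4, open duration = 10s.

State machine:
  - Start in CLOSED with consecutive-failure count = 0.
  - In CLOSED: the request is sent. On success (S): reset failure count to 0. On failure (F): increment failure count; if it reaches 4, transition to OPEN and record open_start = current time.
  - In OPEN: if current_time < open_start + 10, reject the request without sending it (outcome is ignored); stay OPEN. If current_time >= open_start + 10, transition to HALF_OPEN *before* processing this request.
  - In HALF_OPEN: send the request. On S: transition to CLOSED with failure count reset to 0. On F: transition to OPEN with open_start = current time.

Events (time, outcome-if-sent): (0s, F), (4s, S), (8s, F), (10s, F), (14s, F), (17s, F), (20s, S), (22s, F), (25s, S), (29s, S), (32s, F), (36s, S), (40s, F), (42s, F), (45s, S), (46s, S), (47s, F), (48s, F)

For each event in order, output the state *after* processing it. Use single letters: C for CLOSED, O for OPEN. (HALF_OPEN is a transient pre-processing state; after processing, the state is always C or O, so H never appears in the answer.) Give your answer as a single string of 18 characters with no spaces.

Answer: CCCCCOOOOCCCCCCCCC

Derivation:
State after each event:
  event#1 t=0s outcome=F: state=CLOSED
  event#2 t=4s outcome=S: state=CLOSED
  event#3 t=8s outcome=F: state=CLOSED
  event#4 t=10s outcome=F: state=CLOSED
  event#5 t=14s outcome=F: state=CLOSED
  event#6 t=17s outcome=F: state=OPEN
  event#7 t=20s outcome=S: state=OPEN
  event#8 t=22s outcome=F: state=OPEN
  event#9 t=25s outcome=S: state=OPEN
  event#10 t=29s outcome=S: state=CLOSED
  event#11 t=32s outcome=F: state=CLOSED
  event#12 t=36s outcome=S: state=CLOSED
  event#13 t=40s outcome=F: state=CLOSED
  event#14 t=42s outcome=F: state=CLOSED
  event#15 t=45s outcome=S: state=CLOSED
  event#16 t=46s outcome=S: state=CLOSED
  event#17 t=47s outcome=F: state=CLOSED
  event#18 t=48s outcome=F: state=CLOSED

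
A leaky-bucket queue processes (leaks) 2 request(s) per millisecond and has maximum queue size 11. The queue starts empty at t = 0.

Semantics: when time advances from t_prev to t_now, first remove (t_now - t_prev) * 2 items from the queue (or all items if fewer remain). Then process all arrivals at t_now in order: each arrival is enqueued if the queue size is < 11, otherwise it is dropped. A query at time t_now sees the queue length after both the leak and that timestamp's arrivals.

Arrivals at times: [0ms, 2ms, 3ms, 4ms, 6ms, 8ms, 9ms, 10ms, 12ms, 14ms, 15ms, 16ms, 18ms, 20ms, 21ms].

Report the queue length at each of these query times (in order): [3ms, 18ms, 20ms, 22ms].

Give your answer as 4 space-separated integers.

Answer: 1 1 1 0

Derivation:
Queue lengths at query times:
  query t=3ms: backlog = 1
  query t=18ms: backlog = 1
  query t=20ms: backlog = 1
  query t=22ms: backlog = 0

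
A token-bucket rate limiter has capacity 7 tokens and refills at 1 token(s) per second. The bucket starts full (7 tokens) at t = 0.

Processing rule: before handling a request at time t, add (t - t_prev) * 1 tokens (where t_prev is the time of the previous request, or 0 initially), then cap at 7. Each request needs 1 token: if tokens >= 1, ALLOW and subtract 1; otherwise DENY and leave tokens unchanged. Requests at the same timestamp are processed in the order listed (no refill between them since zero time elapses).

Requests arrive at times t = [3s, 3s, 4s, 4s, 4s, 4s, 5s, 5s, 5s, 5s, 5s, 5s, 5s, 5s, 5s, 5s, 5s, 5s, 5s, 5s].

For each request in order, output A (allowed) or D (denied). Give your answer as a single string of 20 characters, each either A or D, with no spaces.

Answer: AAAAAAAAADDDDDDDDDDD

Derivation:
Simulating step by step:
  req#1 t=3s: ALLOW
  req#2 t=3s: ALLOW
  req#3 t=4s: ALLOW
  req#4 t=4s: ALLOW
  req#5 t=4s: ALLOW
  req#6 t=4s: ALLOW
  req#7 t=5s: ALLOW
  req#8 t=5s: ALLOW
  req#9 t=5s: ALLOW
  req#10 t=5s: DENY
  req#11 t=5s: DENY
  req#12 t=5s: DENY
  req#13 t=5s: DENY
  req#14 t=5s: DENY
  req#15 t=5s: DENY
  req#16 t=5s: DENY
  req#17 t=5s: DENY
  req#18 t=5s: DENY
  req#19 t=5s: DENY
  req#20 t=5s: DENY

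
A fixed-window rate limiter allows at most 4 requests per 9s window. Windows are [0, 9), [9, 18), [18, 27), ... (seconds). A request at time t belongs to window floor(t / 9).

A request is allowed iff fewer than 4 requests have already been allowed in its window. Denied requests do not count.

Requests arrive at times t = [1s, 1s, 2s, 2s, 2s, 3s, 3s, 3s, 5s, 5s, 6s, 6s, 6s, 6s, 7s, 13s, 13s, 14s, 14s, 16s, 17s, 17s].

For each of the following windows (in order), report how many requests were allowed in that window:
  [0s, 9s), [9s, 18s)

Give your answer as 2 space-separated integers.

Answer: 4 4

Derivation:
Processing requests:
  req#1 t=1s (window 0): ALLOW
  req#2 t=1s (window 0): ALLOW
  req#3 t=2s (window 0): ALLOW
  req#4 t=2s (window 0): ALLOW
  req#5 t=2s (window 0): DENY
  req#6 t=3s (window 0): DENY
  req#7 t=3s (window 0): DENY
  req#8 t=3s (window 0): DENY
  req#9 t=5s (window 0): DENY
  req#10 t=5s (window 0): DENY
  req#11 t=6s (window 0): DENY
  req#12 t=6s (window 0): DENY
  req#13 t=6s (window 0): DENY
  req#14 t=6s (window 0): DENY
  req#15 t=7s (window 0): DENY
  req#16 t=13s (window 1): ALLOW
  req#17 t=13s (window 1): ALLOW
  req#18 t=14s (window 1): ALLOW
  req#19 t=14s (window 1): ALLOW
  req#20 t=16s (window 1): DENY
  req#21 t=17s (window 1): DENY
  req#22 t=17s (window 1): DENY

Allowed counts by window: 4 4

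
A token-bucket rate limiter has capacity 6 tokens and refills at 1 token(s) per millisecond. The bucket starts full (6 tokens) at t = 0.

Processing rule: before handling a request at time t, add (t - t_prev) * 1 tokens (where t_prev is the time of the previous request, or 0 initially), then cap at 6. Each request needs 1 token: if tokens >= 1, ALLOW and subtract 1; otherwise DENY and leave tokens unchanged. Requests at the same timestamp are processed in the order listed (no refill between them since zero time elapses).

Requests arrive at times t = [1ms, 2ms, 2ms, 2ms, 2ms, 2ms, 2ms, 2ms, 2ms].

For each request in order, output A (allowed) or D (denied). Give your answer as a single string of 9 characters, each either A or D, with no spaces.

Simulating step by step:
  req#1 t=1ms: ALLOW
  req#2 t=2ms: ALLOW
  req#3 t=2ms: ALLOW
  req#4 t=2ms: ALLOW
  req#5 t=2ms: ALLOW
  req#6 t=2ms: ALLOW
  req#7 t=2ms: ALLOW
  req#8 t=2ms: DENY
  req#9 t=2ms: DENY

Answer: AAAAAAADD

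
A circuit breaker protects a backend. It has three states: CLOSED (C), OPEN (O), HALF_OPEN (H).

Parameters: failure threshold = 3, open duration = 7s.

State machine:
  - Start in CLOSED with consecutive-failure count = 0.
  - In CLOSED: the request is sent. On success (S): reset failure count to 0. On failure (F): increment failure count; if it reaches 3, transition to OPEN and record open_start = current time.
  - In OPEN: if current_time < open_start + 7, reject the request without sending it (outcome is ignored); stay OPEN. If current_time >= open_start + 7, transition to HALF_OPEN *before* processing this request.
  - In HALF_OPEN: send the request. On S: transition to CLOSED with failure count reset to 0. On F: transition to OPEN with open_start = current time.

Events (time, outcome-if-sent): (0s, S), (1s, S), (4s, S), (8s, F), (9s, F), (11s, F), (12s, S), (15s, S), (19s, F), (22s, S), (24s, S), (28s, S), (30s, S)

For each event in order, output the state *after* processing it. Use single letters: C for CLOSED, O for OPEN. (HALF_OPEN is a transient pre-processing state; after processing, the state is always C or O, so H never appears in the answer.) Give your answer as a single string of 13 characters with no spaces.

State after each event:
  event#1 t=0s outcome=S: state=CLOSED
  event#2 t=1s outcome=S: state=CLOSED
  event#3 t=4s outcome=S: state=CLOSED
  event#4 t=8s outcome=F: state=CLOSED
  event#5 t=9s outcome=F: state=CLOSED
  event#6 t=11s outcome=F: state=OPEN
  event#7 t=12s outcome=S: state=OPEN
  event#8 t=15s outcome=S: state=OPEN
  event#9 t=19s outcome=F: state=OPEN
  event#10 t=22s outcome=S: state=OPEN
  event#11 t=24s outcome=S: state=OPEN
  event#12 t=28s outcome=S: state=CLOSED
  event#13 t=30s outcome=S: state=CLOSED

Answer: CCCCCOOOOOOCC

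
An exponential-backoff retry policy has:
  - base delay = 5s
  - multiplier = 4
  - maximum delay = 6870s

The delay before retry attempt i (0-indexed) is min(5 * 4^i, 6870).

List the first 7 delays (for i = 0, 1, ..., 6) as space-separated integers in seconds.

Computing each delay:
  i=0: min(5*4^0, 6870) = 5
  i=1: min(5*4^1, 6870) = 20
  i=2: min(5*4^2, 6870) = 80
  i=3: min(5*4^3, 6870) = 320
  i=4: min(5*4^4, 6870) = 1280
  i=5: min(5*4^5, 6870) = 5120
  i=6: min(5*4^6, 6870) = 6870

Answer: 5 20 80 320 1280 5120 6870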